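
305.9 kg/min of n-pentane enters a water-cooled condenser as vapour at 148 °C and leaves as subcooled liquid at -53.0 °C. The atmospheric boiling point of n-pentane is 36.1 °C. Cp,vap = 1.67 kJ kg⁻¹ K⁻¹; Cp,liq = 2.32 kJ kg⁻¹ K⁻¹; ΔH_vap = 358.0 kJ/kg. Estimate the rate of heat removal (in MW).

Q_c = 3.83 MW

vapour 148→36.1 °C: -186.87 kJ/kg
condensation at 36.1 °C: -358 kJ/kg
liquid 36.1→-53.0 °C: -206.71 kJ/kg
Δh = -186.87 + -358 + -206.71 = -751.58 kJ/kg
Q = ṁ·Δh = 305.9 kg/min × -751.58 kJ/kg = -229910 kJ/min
|Q| = 3831.8 kW = 3.8318 MW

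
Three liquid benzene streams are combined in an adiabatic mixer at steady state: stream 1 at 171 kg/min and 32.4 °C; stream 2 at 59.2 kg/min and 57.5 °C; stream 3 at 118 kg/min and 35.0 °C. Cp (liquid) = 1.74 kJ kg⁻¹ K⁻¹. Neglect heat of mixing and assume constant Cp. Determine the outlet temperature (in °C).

No heat crosses the boundary, so H_out = H_in.
T_out = Σ ṁᵢCp,ᵢTᵢ / Σ ṁᵢCp,ᵢ
      = 22749 / 605.87 = 37.549 °C

T_out = 37.5 °C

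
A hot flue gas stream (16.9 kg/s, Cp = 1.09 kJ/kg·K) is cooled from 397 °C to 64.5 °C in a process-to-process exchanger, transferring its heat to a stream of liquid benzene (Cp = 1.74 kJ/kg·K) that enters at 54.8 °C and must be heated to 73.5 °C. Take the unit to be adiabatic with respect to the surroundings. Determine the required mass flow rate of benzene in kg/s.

Heat released by hot stream: Q = 16.9 × 1.09 × (397 − 64.5) = 6125 kJ/s
Energy balance on cold side (adiabatic exchanger): Q = ṁ_c·Cp_c·(T_c,out − T_c,in)
ṁ_c = 6125 / [1.74 × (73.5 − 54.8)] = 188.24 kg/s

ṁ_c = 188 kg/s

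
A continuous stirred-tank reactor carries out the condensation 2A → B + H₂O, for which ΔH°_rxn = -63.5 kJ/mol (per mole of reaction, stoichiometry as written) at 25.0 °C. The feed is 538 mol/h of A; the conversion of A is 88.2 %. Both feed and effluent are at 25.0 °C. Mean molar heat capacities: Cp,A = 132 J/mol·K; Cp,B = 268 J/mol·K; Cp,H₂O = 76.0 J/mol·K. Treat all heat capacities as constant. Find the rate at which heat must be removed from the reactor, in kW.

Q_out = 4.18 kW

Extent of reaction ξ = 0.882 × 538 / 2 = 237.26 mol/h
Reaction term: ξ·ΔH°_rxn = 237.26 × -63.5 = -15066 kJ/h
Q = ΔH = -15066 kJ/h = -4.185 kW
Heat removed = 4.185 kW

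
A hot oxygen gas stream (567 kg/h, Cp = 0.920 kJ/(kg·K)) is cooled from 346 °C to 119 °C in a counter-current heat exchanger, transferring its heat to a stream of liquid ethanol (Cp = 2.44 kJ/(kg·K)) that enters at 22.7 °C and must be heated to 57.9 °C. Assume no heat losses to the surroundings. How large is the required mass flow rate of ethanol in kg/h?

ṁ_c = 1380 kg/h

Heat released by hot stream: Q = 567 × 0.920 × (346 − 119) = 118410 kJ/h
Energy balance on cold side (adiabatic exchanger): Q = ṁ_c·Cp_c·(T_c,out − T_c,in)
ṁ_c = 118410 / [2.44 × (57.9 − 22.7)] = 1378.7 kg/h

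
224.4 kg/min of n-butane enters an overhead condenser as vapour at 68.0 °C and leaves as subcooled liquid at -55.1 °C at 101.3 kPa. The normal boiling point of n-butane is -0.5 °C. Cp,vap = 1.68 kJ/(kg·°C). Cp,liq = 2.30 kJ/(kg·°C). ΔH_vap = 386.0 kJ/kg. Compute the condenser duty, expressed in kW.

vapour 68.0→-0.5 °C: -115.08 kJ/kg
condensation at -0.5 °C: -386 kJ/kg
liquid -0.5→-55.1 °C: -125.58 kJ/kg
Δh = -115.08 + -386 + -125.58 = -626.66 kJ/kg
Q = ṁ·Δh = 224.4 kg/min × -626.66 kJ/kg = -140620 kJ/min
|Q| = 2343.7 kW

Q_c = 2340 kW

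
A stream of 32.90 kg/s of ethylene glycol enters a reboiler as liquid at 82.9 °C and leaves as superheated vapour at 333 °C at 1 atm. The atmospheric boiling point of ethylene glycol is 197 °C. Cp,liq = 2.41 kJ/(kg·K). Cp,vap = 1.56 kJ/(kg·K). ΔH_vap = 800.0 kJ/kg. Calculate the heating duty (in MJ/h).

Q = 152000 MJ/h

liquid 82.9→197 °C: 274.98 kJ/kg
vaporisation at 197 °C: 800 kJ/kg
vapour 197→333 °C: 212.16 kJ/kg
Δh = 274.98 + 800 + 212.16 = 1287.1 kJ/kg
Q = ṁ·Δh = 32.90 kg/s × 1287.1 kJ/kg = 42347 kJ/s
|Q| = 42347 kW = 152450 MJ/h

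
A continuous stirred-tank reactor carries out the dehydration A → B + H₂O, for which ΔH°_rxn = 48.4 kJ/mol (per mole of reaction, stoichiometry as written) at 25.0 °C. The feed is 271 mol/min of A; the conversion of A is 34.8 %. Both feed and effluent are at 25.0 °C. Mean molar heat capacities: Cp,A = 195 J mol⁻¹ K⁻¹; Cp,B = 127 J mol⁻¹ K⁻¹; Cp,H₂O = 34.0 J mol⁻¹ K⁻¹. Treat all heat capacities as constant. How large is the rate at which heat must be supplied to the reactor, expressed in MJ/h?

Q_in = 274 MJ/h

Extent of reaction ξ = 0.348 × 271 = 94.308 mol/min
Reaction term: ξ·ΔH°_rxn = 94.308 × 48.4 = 4564.5 kJ/min
Q = ΔH = 4564.5 kJ/min = 76.075 kW
Heat supplied = 273.87 MJ/h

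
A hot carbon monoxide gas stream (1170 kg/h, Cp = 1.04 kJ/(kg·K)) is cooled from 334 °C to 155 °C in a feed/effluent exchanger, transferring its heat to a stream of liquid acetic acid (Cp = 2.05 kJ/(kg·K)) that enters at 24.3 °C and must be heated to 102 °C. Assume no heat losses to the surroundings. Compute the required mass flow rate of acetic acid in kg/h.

ṁ_c = 1370 kg/h

Heat released by hot stream: Q = 1170 × 1.04 × (334 − 155) = 217810 kJ/h
Energy balance on cold side (adiabatic exchanger): Q = ṁ_c·Cp_c·(T_c,out − T_c,in)
ṁ_c = 217810 / [2.05 × (102 − 24.3)] = 1367.4 kg/h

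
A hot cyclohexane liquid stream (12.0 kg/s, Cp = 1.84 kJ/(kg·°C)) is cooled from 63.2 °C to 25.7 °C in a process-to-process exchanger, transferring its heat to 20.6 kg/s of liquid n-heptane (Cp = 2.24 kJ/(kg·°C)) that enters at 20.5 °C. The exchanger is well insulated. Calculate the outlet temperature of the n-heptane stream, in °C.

T_c,out = 38.4 °C

Heat released by hot stream: Q = 12.0 × 1.84 × (63.2 − 25.7) = 828 kJ/s
Energy balance on cold side (adiabatic exchanger): Q = ṁ_c·Cp_c·(T_c,out − T_c,in)
T_c,out = 20.5 + 828/(20.6 × 2.24) = 38.444 °C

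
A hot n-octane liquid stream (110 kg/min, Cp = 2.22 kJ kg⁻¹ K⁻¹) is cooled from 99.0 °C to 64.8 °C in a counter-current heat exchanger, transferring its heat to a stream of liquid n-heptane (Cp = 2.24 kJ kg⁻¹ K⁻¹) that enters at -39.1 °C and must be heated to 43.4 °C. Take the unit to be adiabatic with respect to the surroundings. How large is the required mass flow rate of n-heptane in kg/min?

ṁ_c = 45.2 kg/min

Heat released by hot stream: Q = 110 × 2.22 × (99.0 − 64.8) = 8351.6 kJ/min
Energy balance on cold side (adiabatic exchanger): Q = ṁ_c·Cp_c·(T_c,out − T_c,in)
ṁ_c = 8351.6 / [2.24 × (43.4 − -39.1)] = 45.193 kg/min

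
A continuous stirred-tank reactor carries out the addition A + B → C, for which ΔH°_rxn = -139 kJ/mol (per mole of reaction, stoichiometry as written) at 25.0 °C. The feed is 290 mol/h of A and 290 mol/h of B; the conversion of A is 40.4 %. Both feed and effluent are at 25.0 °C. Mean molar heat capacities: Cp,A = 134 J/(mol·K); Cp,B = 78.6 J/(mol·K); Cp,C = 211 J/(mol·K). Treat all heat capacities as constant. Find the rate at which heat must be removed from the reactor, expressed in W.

Q_out = 4520 W

Extent of reaction ξ = 0.404 × 290 = 117.16 mol/h
Reaction term: ξ·ΔH°_rxn = 117.16 × -139 = -16285 kJ/h
Q = ΔH = -16285 kJ/h = -4.5237 kW
Heat removed = 4523.7 W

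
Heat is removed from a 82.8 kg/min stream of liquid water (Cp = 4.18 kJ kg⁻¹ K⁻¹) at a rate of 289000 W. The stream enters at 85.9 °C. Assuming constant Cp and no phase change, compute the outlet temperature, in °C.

Q = 289000 W = 17340 kJ/min
ΔT = Q/(ṁ·Cp) = 17340/(82.8×4.18) = 50.101 K
T_out = 85.9 − 50.101 = 35.799 °C

T_out = 35.8 °C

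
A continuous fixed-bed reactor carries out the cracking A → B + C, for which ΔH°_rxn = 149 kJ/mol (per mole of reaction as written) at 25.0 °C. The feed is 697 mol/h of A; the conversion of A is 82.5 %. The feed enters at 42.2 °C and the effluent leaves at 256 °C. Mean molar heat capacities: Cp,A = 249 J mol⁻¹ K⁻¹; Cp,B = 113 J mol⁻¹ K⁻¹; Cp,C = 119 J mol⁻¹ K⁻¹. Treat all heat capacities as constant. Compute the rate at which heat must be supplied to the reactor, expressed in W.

Q_in = 33500 W

Extent of reaction ξ = 0.825 × 697 = 575.02 mol/h
Reaction term: ξ·ΔH°_rxn = 575.02 × 149 = 85679 kJ/h
Sensible, feed 42.2→25 °C: -2985.1 kJ/h
Outlet flows (mol/h): A 121.98, B 575.02, C 575.02
Sensible, products 25→256 °C: 37833 kJ/h
Q = ΔH = 120530 kJ/h = 33.48 kW
Heat supplied = 33480 W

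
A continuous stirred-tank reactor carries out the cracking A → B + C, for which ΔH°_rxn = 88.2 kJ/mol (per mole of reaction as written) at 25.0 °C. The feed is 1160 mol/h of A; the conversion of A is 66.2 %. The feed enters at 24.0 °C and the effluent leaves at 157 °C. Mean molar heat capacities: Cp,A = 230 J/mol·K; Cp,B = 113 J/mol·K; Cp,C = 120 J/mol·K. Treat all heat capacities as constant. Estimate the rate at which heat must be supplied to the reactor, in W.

Q_in = 28800 W

Extent of reaction ξ = 0.662 × 1160 = 767.92 mol/h
Reaction term: ξ·ΔH°_rxn = 767.92 × 88.2 = 67731 kJ/h
Sensible, feed 24.0→25 °C: 266.8 kJ/h
Outlet flows (mol/h): A 392.08, B 767.92, C 767.92
Sensible, products 25→157 °C: 35522 kJ/h
Q = ΔH = 103520 kJ/h = 28.755 kW
Heat supplied = 28755 W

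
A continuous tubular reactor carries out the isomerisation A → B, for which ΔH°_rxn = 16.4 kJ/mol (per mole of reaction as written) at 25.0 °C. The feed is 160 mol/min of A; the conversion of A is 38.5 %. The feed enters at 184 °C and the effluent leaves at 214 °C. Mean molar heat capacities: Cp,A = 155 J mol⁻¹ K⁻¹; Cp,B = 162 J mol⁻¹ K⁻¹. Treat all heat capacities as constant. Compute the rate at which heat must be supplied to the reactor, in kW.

Q_in = 30.6 kW

Extent of reaction ξ = 0.385 × 160 = 61.6 mol/min
Reaction term: ξ·ΔH°_rxn = 61.6 × 16.4 = 1010.2 kJ/min
Sensible, feed 184→25 °C: -3943.2 kJ/min
Outlet flows (mol/min): A 98.4, B 61.6
Sensible, products 25→214 °C: 4768.7 kJ/min
Q = ΔH = 1835.7 kJ/min = 30.596 kW
Heat supplied = 30.596 kW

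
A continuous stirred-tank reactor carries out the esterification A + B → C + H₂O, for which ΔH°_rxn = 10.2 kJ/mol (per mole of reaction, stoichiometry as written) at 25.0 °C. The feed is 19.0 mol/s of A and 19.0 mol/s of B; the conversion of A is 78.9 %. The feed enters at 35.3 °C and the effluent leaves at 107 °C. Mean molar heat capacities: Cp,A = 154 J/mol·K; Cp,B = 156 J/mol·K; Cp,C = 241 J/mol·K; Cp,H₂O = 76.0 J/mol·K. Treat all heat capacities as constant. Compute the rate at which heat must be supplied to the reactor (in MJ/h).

Extent of reaction ξ = 0.789 × 19.0 = 14.991 mol/s
Reaction term: ξ·ΔH°_rxn = 14.991 × 10.2 = 152.91 kJ/s
Sensible, feed 35.3→25 °C: -60.667 kJ/s
Outlet flows (mol/s): A 4.009, B 4.009, C 14.991, H₂O 14.991
Sensible, products 25→107 °C: 491.58 kJ/s
Q = ΔH = 583.83 kJ/s = 583.83 kW
Heat supplied = 2101.8 MJ/h

Q_in = 2100 MJ/h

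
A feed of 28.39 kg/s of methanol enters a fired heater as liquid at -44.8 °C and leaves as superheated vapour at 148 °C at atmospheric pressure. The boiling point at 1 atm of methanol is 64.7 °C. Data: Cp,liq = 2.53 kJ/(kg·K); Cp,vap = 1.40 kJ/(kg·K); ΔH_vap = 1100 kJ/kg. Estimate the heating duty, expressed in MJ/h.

liquid -44.8→64.7 °C: 277.03 kJ/kg
vaporisation at 64.7 °C: 1100 kJ/kg
vapour 64.7→148 °C: 116.62 kJ/kg
Δh = 277.03 + 1100 + 116.62 = 1493.7 kJ/kg
Q = ṁ·Δh = 28.39 kg/s × 1493.7 kJ/kg = 42405 kJ/s
|Q| = 42405 kW = 152660 MJ/h

Q = 153000 MJ/h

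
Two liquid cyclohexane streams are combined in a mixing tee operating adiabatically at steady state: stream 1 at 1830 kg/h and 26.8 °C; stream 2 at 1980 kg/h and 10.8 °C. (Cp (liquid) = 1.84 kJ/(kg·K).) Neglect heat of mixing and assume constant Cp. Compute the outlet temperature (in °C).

T_out = 18.5 °C

Energy balance with Q = 0: Σ ṁᵢCp,ᵢ(T_out − Tᵢ) = 0
T_out = Σ ṁᵢCp,ᵢTᵢ / Σ ṁᵢCp,ᵢ
      = 129590 / 7010.4 = 18.485 °C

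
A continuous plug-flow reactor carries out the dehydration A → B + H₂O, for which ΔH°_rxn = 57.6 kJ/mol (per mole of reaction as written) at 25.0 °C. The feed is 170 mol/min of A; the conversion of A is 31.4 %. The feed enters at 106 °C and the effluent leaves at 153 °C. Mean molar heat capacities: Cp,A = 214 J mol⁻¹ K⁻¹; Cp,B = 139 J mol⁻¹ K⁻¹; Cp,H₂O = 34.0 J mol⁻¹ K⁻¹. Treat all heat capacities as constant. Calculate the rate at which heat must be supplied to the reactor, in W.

Q_in = 75100 W

Extent of reaction ξ = 0.314 × 170 = 53.38 mol/min
Reaction term: ξ·ΔH°_rxn = 53.38 × 57.6 = 3074.7 kJ/min
Sensible, feed 106→25 °C: -2946.8 kJ/min
Outlet flows (mol/min): A 116.62, B 53.38, H₂O 53.38
Sensible, products 25→153 °C: 4376.5 kJ/min
Q = ΔH = 4504.4 kJ/min = 75.073 kW
Heat supplied = 75073 W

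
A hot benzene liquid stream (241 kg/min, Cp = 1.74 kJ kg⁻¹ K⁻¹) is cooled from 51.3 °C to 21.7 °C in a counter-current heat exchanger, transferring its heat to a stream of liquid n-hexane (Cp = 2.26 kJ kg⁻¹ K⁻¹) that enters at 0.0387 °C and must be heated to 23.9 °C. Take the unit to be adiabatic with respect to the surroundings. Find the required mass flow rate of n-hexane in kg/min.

ṁ_c = 230 kg/min

Heat released by hot stream: Q = 241 × 1.74 × (51.3 − 21.7) = 12412 kJ/min
Energy balance on cold side (adiabatic exchanger): Q = ṁ_c·Cp_c·(T_c,out − T_c,in)
ṁ_c = 12412 / [2.26 × (23.9 − 0.0387)] = 230.17 kg/min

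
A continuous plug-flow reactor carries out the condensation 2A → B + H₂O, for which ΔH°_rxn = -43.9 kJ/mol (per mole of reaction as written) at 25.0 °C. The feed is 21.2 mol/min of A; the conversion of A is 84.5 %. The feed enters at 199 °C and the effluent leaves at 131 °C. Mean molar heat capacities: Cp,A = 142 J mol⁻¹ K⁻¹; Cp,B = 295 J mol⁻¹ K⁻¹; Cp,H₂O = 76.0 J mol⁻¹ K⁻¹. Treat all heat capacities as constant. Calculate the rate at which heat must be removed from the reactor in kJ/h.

Q_out = 30900 kJ/h

Extent of reaction ξ = 0.845 × 21.2 / 2 = 8.957 mol/min
Reaction term: ξ·ΔH°_rxn = 8.957 × -43.9 = -393.21 kJ/min
Sensible, feed 199→25 °C: -523.81 kJ/min
Outlet flows (mol/min): A 3.286, B 8.957, H₂O 8.957
Sensible, products 25→131 °C: 401.7 kJ/min
Q = ΔH = -515.32 kJ/min = -8.5886 kW
Heat removed = 30919 kJ/h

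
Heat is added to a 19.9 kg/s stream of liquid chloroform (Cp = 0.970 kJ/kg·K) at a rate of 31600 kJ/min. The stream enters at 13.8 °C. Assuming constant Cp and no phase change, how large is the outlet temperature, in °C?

Q = 31600 kJ/min = 526.67 kJ/s
ΔT = Q/(ṁ·Cp) = 526.67/(19.9×0.970) = 27.284 K
T_out = 13.8 + 27.284 = 41.084 °C

T_out = 41.1 °C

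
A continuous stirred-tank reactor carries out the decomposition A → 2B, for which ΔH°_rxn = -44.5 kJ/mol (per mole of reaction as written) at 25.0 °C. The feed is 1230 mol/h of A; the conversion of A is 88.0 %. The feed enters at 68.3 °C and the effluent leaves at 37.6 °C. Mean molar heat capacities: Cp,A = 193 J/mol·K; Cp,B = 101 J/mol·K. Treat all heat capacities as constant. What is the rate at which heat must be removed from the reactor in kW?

Extent of reaction ξ = 0.880 × 1230 = 1082.4 mol/h
Reaction term: ξ·ΔH°_rxn = 1082.4 × -44.5 = -48167 kJ/h
Sensible, feed 68.3→25 °C: -10279 kJ/h
Outlet flows (mol/h): A 147.6, B 2164.8
Sensible, products 25→37.6 °C: 3113.9 kJ/h
Q = ΔH = -55332 kJ/h = -15.37 kW
Heat removed = 15.37 kW

Q_out = 15.4 kW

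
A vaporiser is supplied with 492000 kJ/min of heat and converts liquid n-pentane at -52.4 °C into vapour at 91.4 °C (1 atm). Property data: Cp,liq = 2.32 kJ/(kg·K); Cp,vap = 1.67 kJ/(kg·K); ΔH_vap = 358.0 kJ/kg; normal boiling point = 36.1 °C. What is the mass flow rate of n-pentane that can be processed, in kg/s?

ṁ = 12.5 kg/s

Δh = 2.32×(36.1−-52.4) + 358.0 + 1.67×(91.4−36.1) = 655.67 kJ/kg
Q = 492000 kJ/min = 8200 kJ/s = 8200 kJ/s
ṁ = Q/Δh = 8200 / 655.67 = 12.506 kg/s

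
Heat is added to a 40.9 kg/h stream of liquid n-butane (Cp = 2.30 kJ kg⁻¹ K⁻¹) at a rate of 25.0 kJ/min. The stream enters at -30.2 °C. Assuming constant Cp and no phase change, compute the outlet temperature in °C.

T_out = -14.3 °C

Q = 25.0 kJ/min = 1500 kJ/h
ΔT = Q/(ṁ·Cp) = 1500/(40.9×2.30) = 15.946 K
T_out = -30.2 + 15.946 = -14.254 °C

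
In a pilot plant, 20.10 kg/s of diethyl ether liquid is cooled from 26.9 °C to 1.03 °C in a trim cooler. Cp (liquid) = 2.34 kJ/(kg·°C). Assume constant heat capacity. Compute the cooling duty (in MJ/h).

Q_c = 4380 MJ/h

Q = ṁ·Cp·ΔT = 20.10 × 2.34 × (1.03 − 26.9) = -1216.8 kJ/s
Cooling duty = 4380.4 MJ/h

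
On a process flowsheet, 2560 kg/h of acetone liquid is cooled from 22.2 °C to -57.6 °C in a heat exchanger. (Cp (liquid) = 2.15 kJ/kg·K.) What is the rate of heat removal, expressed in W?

Q_c = 122000 W

Q = ṁ·Cp·ΔT = 2560 × 2.15 × (-57.6 − 22.2) = -439220 kJ/h
Converting: 439220 / 3600 s = 122.01 kW
Cooling duty = 122010 W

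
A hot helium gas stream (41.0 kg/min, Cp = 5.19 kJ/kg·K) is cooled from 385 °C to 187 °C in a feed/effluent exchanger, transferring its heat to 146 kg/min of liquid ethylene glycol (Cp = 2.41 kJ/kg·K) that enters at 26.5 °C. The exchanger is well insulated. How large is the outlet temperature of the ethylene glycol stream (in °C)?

Heat released by hot stream: Q = 41.0 × 5.19 × (385 − 187) = 42132 kJ/min
Energy balance on cold side (adiabatic exchanger): Q = ṁ_c·Cp_c·(T_c,out − T_c,in)
T_c,out = 26.5 + 42132/(146 × 2.41) = 146.24 °C

T_c,out = 146 °C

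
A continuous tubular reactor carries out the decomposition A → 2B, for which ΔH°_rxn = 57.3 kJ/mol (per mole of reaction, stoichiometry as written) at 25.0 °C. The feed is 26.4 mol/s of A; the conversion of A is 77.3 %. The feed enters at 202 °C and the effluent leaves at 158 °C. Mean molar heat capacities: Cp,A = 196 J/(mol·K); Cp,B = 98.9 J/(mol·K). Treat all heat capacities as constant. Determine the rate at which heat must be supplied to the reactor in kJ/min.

Extent of reaction ξ = 0.773 × 26.4 = 20.407 mol/s
Reaction term: ξ·ΔH°_rxn = 20.407 × 57.3 = 1169.3 kJ/s
Sensible, feed 202→25 °C: -915.87 kJ/s
Outlet flows (mol/s): A 5.9928, B 40.814
Sensible, products 25→158 °C: 693.08 kJ/s
Q = ΔH = 946.54 kJ/s = 946.54 kW
Heat supplied = 56793 kJ/min

Q_in = 56800 kJ/min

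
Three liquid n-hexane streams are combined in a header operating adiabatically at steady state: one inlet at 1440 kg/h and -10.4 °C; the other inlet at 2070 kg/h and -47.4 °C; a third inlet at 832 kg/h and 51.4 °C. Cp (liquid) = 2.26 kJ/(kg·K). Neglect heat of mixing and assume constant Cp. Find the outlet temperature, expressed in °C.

T_out = -16.2 °C

No heat crosses the boundary, so H_out = H_in.
Σ ṁᵢCp,ᵢTᵢ = 1440×2.26×-10.4 + 2070×2.26×-47.4 + 832×2.26×51.4 = -158940
Σ ṁᵢCp,ᵢ = 1440×2.26 + 2070×2.26 + 832×2.26 = 9812.9
T_out = -158940 / 9812.9 = -16.197 °C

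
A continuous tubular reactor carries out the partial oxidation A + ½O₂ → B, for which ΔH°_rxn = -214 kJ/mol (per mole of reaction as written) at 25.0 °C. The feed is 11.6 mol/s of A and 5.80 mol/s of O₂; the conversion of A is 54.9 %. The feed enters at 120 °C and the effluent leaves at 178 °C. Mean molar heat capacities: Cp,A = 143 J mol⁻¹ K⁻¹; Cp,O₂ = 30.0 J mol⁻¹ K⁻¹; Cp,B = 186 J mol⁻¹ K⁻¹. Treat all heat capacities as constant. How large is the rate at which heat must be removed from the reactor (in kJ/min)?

Extent of reaction ξ = 0.549 × 11.6 = 6.3684 mol/s
Reaction term: ξ·ΔH°_rxn = 6.3684 × -214 = -1362.8 kJ/s
Sensible, feed 120→25 °C: -174.12 kJ/s
Outlet flows (mol/s): A 5.2316, O₂ 2.6158, B 6.3684
Sensible, products 25→178 °C: 307.7 kJ/s
Q = ΔH = -1229.3 kJ/s = -1229.3 kW
Heat removed = 73755 kJ/min

Q_out = 73800 kJ/min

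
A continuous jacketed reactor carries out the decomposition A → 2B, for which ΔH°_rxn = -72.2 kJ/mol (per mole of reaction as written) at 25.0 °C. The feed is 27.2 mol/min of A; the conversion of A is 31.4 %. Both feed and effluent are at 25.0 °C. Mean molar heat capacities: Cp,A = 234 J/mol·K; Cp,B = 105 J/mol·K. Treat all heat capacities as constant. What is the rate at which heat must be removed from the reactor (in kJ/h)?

Q_out = 37000 kJ/h

Extent of reaction ξ = 0.314 × 27.2 = 8.5408 mol/min
Reaction term: ξ·ΔH°_rxn = 8.5408 × -72.2 = -616.65 kJ/min
Q = ΔH = -616.65 kJ/min = -10.277 kW
Heat removed = 36999 kJ/h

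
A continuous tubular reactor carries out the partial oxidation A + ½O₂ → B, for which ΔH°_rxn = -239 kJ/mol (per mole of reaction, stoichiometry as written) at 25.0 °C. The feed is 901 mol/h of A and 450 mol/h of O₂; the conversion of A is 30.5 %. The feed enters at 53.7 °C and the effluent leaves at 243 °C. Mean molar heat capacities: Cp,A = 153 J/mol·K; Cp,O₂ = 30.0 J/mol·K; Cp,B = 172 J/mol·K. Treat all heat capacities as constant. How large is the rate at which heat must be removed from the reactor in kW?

Extent of reaction ξ = 0.305 × 901 = 274.81 mol/h
Reaction term: ξ·ΔH°_rxn = 274.81 × -239 = -65678 kJ/h
Sensible, feed 53.7→25 °C: -4343.8 kJ/h
Outlet flows (mol/h): A 626.19, O₂ 312.6, B 274.81
Sensible, products 25→243 °C: 33235 kJ/h
Q = ΔH = -36788 kJ/h = -10.219 kW
Heat removed = 10.219 kW

Q_out = 10.2 kW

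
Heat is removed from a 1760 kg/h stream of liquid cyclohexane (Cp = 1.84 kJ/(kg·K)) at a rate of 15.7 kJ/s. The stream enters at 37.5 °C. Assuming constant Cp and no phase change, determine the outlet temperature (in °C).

T_out = 20.0 °C

Q = 15.7 kJ/s = 56520 kJ/h
ΔT = Q/(ṁ·Cp) = 56520/(1760×1.84) = 17.453 K
T_out = 37.5 − 17.453 = 20.047 °C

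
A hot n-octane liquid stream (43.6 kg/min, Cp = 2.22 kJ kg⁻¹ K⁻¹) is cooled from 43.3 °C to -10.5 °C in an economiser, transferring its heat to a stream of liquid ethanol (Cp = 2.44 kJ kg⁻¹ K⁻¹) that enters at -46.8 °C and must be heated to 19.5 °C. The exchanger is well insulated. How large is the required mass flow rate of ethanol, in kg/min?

Heat released by hot stream: Q = 43.6 × 2.22 × (43.3 − -10.5) = 5207.4 kJ/min
Energy balance on cold side (adiabatic exchanger): Q = ṁ_c·Cp_c·(T_c,out − T_c,in)
ṁ_c = 5207.4 / [2.44 × (19.5 − -46.8)] = 32.19 kg/min

ṁ_c = 32.2 kg/min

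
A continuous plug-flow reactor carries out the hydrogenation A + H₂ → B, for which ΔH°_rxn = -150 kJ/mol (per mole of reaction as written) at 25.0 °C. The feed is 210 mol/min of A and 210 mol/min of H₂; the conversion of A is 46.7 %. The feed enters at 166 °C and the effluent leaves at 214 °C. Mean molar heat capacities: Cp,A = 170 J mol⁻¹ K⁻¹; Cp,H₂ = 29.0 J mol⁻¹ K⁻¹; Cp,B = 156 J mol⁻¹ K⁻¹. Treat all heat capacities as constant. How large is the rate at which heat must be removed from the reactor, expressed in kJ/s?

Extent of reaction ξ = 0.467 × 210 = 98.07 mol/min
Reaction term: ξ·ΔH°_rxn = 98.07 × -150 = -14711 kJ/min
Sensible, feed 166→25 °C: -5892.4 kJ/min
Outlet flows (mol/min): A 111.93, H₂ 111.93, B 98.07
Sensible, products 25→214 °C: 7101.3 kJ/min
Q = ΔH = -13502 kJ/min = -225.03 kW
Heat removed = 225.03 kJ/s

Q_out = 225 kJ/s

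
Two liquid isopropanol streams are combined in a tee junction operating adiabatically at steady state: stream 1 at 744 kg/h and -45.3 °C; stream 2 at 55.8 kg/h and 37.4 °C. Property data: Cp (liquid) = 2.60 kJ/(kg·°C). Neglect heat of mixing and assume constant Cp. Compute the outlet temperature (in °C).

T_out = -39.5 °C

No heat crosses the boundary, so H_out = H_in.
T_out = Σ ṁᵢCp,ᵢTᵢ / Σ ṁᵢCp,ᵢ
      = -82202 / 2079.5 = -39.53 °C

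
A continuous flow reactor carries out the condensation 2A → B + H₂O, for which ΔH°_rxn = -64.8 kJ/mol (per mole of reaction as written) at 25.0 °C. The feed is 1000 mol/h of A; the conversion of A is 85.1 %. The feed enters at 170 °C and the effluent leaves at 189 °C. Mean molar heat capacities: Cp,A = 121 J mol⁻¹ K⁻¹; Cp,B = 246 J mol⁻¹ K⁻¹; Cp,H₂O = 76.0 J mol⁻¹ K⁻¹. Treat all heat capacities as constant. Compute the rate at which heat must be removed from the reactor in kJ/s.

Extent of reaction ξ = 0.851 × 1000 / 2 = 425.5 mol/h
Reaction term: ξ·ΔH°_rxn = 425.5 × -64.8 = -27572 kJ/h
Sensible, feed 170→25 °C: -17545 kJ/h
Outlet flows (mol/h): A 149, B 425.5, H₂O 425.5
Sensible, products 25→189 °C: 25427 kJ/h
Q = ΔH = -19691 kJ/h = -5.4697 kW
Heat removed = 5.4697 kJ/s

Q_out = 5.47 kJ/s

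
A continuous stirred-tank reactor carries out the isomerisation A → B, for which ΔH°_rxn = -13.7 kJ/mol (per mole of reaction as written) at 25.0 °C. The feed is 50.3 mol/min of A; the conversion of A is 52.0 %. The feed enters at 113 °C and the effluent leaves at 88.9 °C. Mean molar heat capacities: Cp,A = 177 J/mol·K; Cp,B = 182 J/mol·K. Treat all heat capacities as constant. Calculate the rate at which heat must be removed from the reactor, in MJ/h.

Extent of reaction ξ = 0.520 × 50.3 = 26.156 mol/min
Reaction term: ξ·ΔH°_rxn = 26.156 × -13.7 = -358.34 kJ/min
Sensible, feed 113→25 °C: -783.47 kJ/min
Outlet flows (mol/min): A 24.144, B 26.156
Sensible, products 25→88.9 °C: 577.26 kJ/min
Q = ΔH = -564.55 kJ/min = -9.4091 kW
Heat removed = 33.873 MJ/h

Q_out = 33.9 MJ/h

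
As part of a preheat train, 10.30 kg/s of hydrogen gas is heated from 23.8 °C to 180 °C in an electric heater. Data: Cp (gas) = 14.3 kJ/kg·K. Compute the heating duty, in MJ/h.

Q = 82800 MJ/h

Q = ṁ·Cp·ΔT = 10.30 × 14.3 × (180 − 23.8) = 23007 kJ/s
Heating duty = 82824 MJ/h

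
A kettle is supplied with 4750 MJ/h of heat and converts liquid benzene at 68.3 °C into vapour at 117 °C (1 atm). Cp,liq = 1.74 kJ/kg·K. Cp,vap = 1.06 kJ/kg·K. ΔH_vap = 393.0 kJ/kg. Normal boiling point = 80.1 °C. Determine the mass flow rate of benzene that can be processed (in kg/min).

ṁ = 175 kg/min

Δh = 1.74×(80.1−68.3) + 393.0 + 1.06×(117−80.1) = 452.65 kJ/kg
Q = 4750 MJ/h = 1319.4 kJ/s = 79167 kJ/min
ṁ = Q/Δh = 79167 / 452.65 = 174.9 kg/min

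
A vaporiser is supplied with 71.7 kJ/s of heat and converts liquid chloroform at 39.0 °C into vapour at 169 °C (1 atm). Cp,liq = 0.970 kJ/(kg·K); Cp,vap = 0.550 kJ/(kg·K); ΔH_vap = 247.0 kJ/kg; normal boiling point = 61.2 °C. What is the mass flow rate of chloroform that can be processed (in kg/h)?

ṁ = 787 kg/h

Δh = 0.970×(61.2−39.0) + 247.0 + 0.550×(169−61.2) = 327.82 kJ/kg
Q = 71.7 kJ/s = 71.7 kJ/s = 258120 kJ/h
ṁ = Q/Δh = 258120 / 327.82 = 787.37 kg/h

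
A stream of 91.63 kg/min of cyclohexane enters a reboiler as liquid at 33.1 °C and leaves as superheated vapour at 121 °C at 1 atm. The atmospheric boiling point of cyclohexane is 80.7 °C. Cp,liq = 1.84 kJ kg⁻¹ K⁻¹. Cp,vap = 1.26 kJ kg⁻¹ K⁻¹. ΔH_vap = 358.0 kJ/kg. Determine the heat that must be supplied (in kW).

Q = 758 kW

liquid 33.1→80.7 °C: 87.584 kJ/kg
vaporisation at 80.7 °C: 358 kJ/kg
vapour 80.7→121 °C: 50.778 kJ/kg
Δh = 87.584 + 358 + 50.778 = 496.36 kJ/kg
Q = ṁ·Δh = 91.63 kg/min × 496.36 kJ/kg = 45482 kJ/min
|Q| = 758.03 kW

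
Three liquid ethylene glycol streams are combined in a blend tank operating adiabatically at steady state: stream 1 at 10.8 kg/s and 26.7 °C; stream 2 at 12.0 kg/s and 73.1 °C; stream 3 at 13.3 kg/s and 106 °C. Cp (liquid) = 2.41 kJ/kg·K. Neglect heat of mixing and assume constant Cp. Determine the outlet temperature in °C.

T_out = 71.3 °C

Adiabatic, steady state ⇒ Σ ṁᵢCp,ᵢ(T_out − Tᵢ) = 0
T_out = Σ ṁᵢCp,ᵢTᵢ / Σ ṁᵢCp,ᵢ
      = 6206.6 / 87.001 = 71.34 °C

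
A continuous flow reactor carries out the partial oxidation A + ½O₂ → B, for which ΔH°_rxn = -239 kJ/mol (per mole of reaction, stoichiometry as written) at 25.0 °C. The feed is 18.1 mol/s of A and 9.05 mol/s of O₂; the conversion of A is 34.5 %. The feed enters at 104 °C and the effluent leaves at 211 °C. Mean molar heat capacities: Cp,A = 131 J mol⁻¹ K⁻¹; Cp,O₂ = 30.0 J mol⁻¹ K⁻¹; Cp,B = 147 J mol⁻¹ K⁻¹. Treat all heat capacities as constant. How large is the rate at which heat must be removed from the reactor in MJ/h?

Q_out = 4350 MJ/h

Extent of reaction ξ = 0.345 × 18.1 = 6.2445 mol/s
Reaction term: ξ·ΔH°_rxn = 6.2445 × -239 = -1492.4 kJ/s
Sensible, feed 104→25 °C: -208.77 kJ/s
Outlet flows (mol/s): A 11.856, O₂ 5.9278, B 6.2445
Sensible, products 25→211 °C: 492.69 kJ/s
Q = ΔH = -1208.5 kJ/s = -1208.5 kW
Heat removed = 4350.7 MJ/h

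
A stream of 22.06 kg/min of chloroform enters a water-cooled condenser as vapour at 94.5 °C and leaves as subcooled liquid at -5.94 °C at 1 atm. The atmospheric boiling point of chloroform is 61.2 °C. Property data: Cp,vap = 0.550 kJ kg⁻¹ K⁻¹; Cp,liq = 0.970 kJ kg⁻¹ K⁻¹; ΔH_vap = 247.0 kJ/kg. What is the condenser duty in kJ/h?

Q_c = 437000 kJ/h

vapour 94.5→61.2 °C: -18.315 kJ/kg
condensation at 61.2 °C: -247 kJ/kg
liquid 61.2→-5.94 °C: -65.126 kJ/kg
Δh = -18.315 + -247 + -65.126 = -330.44 kJ/kg
Q = ṁ·Δh = 22.06 kg/min × -330.44 kJ/kg = -7289.5 kJ/min
|Q| = 121.49 kW = 437370 kJ/h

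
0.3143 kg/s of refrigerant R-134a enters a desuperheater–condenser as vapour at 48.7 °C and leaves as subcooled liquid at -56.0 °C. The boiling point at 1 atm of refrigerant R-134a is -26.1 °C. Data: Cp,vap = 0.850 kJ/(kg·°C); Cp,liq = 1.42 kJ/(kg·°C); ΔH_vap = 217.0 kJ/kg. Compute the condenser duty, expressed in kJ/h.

Q_c = 366000 kJ/h

vapour 48.7→-26.1 °C: -63.58 kJ/kg
condensation at -26.1 °C: -217 kJ/kg
liquid -26.1→-56.0 °C: -42.458 kJ/kg
Δh = -63.58 + -217 + -42.458 = -323.04 kJ/kg
Q = ṁ·Δh = 0.3143 kg/s × -323.04 kJ/kg = -101.53 kJ/s
|Q| = 101.53 kW = 365510 kJ/h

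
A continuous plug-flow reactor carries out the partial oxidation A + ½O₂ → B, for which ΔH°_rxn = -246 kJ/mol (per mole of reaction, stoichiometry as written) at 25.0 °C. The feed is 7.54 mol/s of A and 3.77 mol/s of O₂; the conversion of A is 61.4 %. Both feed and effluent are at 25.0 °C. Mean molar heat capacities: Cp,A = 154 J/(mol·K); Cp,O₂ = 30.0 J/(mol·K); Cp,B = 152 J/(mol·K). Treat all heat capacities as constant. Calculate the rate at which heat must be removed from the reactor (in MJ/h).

Extent of reaction ξ = 0.614 × 7.54 = 4.6296 mol/s
Reaction term: ξ·ΔH°_rxn = 4.6296 × -246 = -1138.9 kJ/s
Q = ΔH = -1138.9 kJ/s = -1138.9 kW
Heat removed = 4099.9 MJ/h

Q_out = 4100 MJ/h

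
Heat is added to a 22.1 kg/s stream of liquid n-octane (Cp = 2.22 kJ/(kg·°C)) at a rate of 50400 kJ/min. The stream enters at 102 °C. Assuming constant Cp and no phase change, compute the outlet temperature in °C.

Q = 50400 kJ/min = 840 kJ/s
ΔT = Q/(ṁ·Cp) = 840/(22.1×2.22) = 17.121 K
T_out = 102 + 17.121 = 119.12 °C

T_out = 119 °C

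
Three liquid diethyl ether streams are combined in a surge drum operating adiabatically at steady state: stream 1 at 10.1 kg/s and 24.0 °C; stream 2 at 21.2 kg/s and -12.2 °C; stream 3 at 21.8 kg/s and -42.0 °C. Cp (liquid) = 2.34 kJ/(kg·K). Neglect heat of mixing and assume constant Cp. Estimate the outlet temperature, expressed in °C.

T_out = -17.5 °C

No heat crosses the boundary, so H_out = H_in.
T_out = Σ ṁᵢCp,ᵢTᵢ / Σ ṁᵢCp,ᵢ
      = -2180.5 / 124.25 = -17.549 °C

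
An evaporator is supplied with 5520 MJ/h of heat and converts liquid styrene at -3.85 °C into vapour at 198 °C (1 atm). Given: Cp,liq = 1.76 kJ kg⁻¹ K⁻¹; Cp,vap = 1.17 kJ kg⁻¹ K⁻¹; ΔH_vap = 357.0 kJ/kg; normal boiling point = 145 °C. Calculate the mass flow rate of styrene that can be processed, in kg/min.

Δh = 1.76×(145−-3.85) + 357.0 + 1.17×(198−145) = 680.99 kJ/kg
Q = 5520 MJ/h = 1533.3 kJ/s = 92000 kJ/min
ṁ = Q/Δh = 92000 / 680.99 = 135.1 kg/min

ṁ = 135 kg/min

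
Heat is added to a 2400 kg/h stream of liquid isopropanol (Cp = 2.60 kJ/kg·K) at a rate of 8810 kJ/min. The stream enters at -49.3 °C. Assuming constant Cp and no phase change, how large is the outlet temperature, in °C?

Q = 8810 kJ/min = 528600 kJ/h
ΔT = Q/(ṁ·Cp) = 528600/(2400×2.60) = 84.712 K
T_out = -49.3 + 84.712 = 35.412 °C

T_out = 35.4 °C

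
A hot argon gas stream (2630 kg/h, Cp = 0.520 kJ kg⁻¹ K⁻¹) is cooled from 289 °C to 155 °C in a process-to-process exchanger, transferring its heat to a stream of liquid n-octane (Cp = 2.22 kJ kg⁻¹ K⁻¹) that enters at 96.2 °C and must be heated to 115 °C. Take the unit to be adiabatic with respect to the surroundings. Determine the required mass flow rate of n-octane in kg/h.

ṁ_c = 4390 kg/h

Heat released by hot stream: Q = 2630 × 0.520 × (289 − 155) = 183260 kJ/h
Energy balance on cold side (adiabatic exchanger): Q = ṁ_c·Cp_c·(T_c,out − T_c,in)
ṁ_c = 183260 / [2.22 × (115 − 96.2)] = 4390.9 kg/h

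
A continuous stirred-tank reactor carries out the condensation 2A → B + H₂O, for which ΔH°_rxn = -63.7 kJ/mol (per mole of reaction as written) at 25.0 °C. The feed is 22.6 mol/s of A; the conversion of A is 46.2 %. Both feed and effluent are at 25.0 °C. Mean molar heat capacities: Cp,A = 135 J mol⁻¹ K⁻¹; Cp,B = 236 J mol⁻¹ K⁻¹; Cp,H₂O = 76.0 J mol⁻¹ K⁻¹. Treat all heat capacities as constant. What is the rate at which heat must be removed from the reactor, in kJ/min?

Q_out = 20000 kJ/min

Extent of reaction ξ = 0.462 × 22.6 / 2 = 5.2206 mol/s
Reaction term: ξ·ΔH°_rxn = 5.2206 × -63.7 = -332.55 kJ/s
Q = ΔH = -332.55 kJ/s = -332.55 kW
Heat removed = 19953 kJ/min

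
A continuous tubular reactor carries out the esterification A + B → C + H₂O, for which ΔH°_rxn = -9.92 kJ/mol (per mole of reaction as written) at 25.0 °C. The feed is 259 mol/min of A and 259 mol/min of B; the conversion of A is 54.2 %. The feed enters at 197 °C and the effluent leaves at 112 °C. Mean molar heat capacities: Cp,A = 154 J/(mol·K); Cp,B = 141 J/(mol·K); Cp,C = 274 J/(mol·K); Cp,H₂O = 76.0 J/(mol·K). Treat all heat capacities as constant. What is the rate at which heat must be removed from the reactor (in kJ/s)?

Extent of reaction ξ = 0.542 × 259 = 140.38 mol/min
Reaction term: ξ·ΔH°_rxn = 140.38 × -9.92 = -1392.5 kJ/min
Sensible, feed 197→25 °C: -13142 kJ/min
Outlet flows (mol/min): A 118.62, B 118.62, C 140.38, H₂O 140.38
Sensible, products 25→112 °C: 7318.9 kJ/min
Q = ΔH = -7215.3 kJ/min = -120.25 kW
Heat removed = 120.25 kJ/s

Q_out = 120 kJ/s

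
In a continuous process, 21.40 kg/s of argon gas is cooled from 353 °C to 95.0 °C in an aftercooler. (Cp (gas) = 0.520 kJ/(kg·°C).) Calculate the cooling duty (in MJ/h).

Q = ṁ·Cp·ΔT = 21.40 × 0.520 × (95.0 − 353) = -2871 kJ/s
Cooling duty = 10336 MJ/h

Q_c = 10300 MJ/h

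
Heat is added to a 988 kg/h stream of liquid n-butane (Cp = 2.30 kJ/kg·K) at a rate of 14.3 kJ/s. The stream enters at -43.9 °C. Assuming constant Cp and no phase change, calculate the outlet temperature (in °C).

Q = 14.3 kJ/s = 51480 kJ/h
ΔT = Q/(ṁ·Cp) = 51480/(988×2.30) = 22.654 K
T_out = -43.9 + 22.654 = -21.246 °C

T_out = -21.2 °C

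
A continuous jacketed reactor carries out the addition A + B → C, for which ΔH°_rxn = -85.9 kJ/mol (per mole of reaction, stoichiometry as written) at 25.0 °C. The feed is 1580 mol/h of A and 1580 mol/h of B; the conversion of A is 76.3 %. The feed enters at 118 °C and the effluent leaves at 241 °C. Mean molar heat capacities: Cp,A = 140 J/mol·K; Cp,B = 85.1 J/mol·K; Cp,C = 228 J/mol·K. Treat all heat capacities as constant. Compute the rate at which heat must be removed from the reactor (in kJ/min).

Extent of reaction ξ = 0.763 × 1580 = 1205.5 mol/h
Reaction term: ξ·ΔH°_rxn = 1205.5 × -85.9 = -103560 kJ/h
Sensible, feed 118→25 °C: -33076 kJ/h
Outlet flows (mol/h): A 374.46, B 374.46, C 1205.5
Sensible, products 25→241 °C: 77577 kJ/h
Q = ΔH = -59055 kJ/h = -16.404 kW
Heat removed = 984.25 kJ/min

Q_out = 984 kJ/min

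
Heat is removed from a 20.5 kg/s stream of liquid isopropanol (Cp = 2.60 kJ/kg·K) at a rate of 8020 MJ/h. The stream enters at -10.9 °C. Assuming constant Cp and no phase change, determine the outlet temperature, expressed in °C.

Q = 8020 MJ/h = 2227.8 kJ/s
ΔT = Q/(ṁ·Cp) = 2227.8/(20.5×2.60) = 41.797 K
T_out = -10.9 − 41.797 = -52.697 °C

T_out = -52.7 °C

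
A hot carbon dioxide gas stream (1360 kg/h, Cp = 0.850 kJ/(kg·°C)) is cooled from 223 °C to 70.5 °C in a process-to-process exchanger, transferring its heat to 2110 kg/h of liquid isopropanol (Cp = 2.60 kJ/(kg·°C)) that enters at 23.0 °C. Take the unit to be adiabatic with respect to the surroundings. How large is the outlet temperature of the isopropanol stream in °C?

Heat released by hot stream: Q = 1360 × 0.850 × (223 − 70.5) = 176290 kJ/h
Energy balance on cold side (adiabatic exchanger): Q = ṁ_c·Cp_c·(T_c,out − T_c,in)
T_c,out = 23.0 + 176290/(2110 × 2.60) = 55.135 °C

T_c,out = 55.1 °C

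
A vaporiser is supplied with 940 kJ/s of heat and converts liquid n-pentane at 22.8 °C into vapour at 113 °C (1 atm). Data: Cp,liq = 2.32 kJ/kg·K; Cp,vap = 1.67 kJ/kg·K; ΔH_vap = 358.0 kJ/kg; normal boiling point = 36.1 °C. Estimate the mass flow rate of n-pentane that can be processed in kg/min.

ṁ = 109 kg/min

Δh = 2.32×(36.1−22.8) + 358.0 + 1.67×(113−36.1) = 517.28 kJ/kg
Q = 940 kJ/s = 940 kJ/s = 56400 kJ/min
ṁ = Q/Δh = 56400 / 517.28 = 109.03 kg/min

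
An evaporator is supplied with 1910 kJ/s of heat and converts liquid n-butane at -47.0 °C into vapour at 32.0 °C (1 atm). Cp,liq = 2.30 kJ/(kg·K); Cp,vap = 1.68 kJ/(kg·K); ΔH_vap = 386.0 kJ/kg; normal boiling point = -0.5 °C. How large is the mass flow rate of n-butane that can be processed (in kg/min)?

Δh = 2.30×(-0.5−-47.0) + 386.0 + 1.68×(32.0−-0.5) = 547.55 kJ/kg
Q = 1910 kJ/s = 1910 kJ/s = 114600 kJ/min
ṁ = Q/Δh = 114600 / 547.55 = 209.3 kg/min

ṁ = 209 kg/min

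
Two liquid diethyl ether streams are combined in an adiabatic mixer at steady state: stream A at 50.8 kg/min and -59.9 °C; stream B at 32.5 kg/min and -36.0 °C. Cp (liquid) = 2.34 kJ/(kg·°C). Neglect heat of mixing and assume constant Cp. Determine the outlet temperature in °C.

Energy balance with Q = 0: Σ ṁᵢCp,ᵢ(T_out − Tᵢ) = 0
T_out = Σ ṁᵢCp,ᵢTᵢ / Σ ṁᵢCp,ᵢ
      = -9858.2 / 194.92 = -50.575 °C

T_out = -50.6 °C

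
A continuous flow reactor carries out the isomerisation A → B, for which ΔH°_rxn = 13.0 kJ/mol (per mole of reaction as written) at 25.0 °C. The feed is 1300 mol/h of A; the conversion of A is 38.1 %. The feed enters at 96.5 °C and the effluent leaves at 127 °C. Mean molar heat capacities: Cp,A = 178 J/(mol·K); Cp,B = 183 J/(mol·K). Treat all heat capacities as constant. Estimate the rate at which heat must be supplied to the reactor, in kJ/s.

Extent of reaction ξ = 0.381 × 1300 = 495.3 mol/h
Reaction term: ξ·ΔH°_rxn = 495.3 × 13.0 = 6438.9 kJ/h
Sensible, feed 96.5→25 °C: -16545 kJ/h
Outlet flows (mol/h): A 804.7, B 495.3
Sensible, products 25→127 °C: 23855 kJ/h
Q = ΔH = 13749 kJ/h = 3.8192 kW
Heat supplied = 3.8192 kJ/s

Q_in = 3.82 kJ/s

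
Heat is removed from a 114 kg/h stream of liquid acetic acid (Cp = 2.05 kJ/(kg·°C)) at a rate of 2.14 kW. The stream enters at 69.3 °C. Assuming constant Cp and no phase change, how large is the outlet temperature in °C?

Q = 2.14 kW = 7704 kJ/h
ΔT = Q/(ṁ·Cp) = 7704/(114×2.05) = 32.965 K
T_out = 69.3 − 32.965 = 36.335 °C

T_out = 36.3 °C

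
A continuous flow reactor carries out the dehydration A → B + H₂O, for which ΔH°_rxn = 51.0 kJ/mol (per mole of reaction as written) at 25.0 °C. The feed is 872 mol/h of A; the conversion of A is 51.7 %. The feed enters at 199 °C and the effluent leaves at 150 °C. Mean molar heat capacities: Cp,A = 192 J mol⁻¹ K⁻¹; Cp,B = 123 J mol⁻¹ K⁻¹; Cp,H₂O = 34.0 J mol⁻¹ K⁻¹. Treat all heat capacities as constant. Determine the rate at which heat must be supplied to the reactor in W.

Extent of reaction ξ = 0.517 × 872 = 450.82 mol/h
Reaction term: ξ·ΔH°_rxn = 450.82 × 51.0 = 22992 kJ/h
Sensible, feed 199→25 °C: -29132 kJ/h
Outlet flows (mol/h): A 421.18, B 450.82, H₂O 450.82
Sensible, products 25→150 °C: 18956 kJ/h
Q = ΔH = 12816 kJ/h = 3.56 kW
Heat supplied = 3560 W

Q_in = 3560 W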